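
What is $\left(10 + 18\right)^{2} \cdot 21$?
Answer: $16464$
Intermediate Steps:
$\left(10 + 18\right)^{2} \cdot 21 = 28^{2} \cdot 21 = 784 \cdot 21 = 16464$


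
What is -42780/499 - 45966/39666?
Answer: -286641419/3298889 ≈ -86.890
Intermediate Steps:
-42780/499 - 45966/39666 = -42780*1/499 - 45966*1/39666 = -42780/499 - 7661/6611 = -286641419/3298889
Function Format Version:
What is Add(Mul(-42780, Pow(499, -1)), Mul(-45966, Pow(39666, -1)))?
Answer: Rational(-286641419, 3298889) ≈ -86.890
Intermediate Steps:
Add(Mul(-42780, Pow(499, -1)), Mul(-45966, Pow(39666, -1))) = Add(Mul(-42780, Rational(1, 499)), Mul(-45966, Rational(1, 39666))) = Add(Rational(-42780, 499), Rational(-7661, 6611)) = Rational(-286641419, 3298889)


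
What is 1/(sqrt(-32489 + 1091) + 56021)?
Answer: 56021/3138383839 - I*sqrt(31398)/3138383839 ≈ 1.785e-5 - 5.6461e-8*I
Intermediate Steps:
1/(sqrt(-32489 + 1091) + 56021) = 1/(sqrt(-31398) + 56021) = 1/(I*sqrt(31398) + 56021) = 1/(56021 + I*sqrt(31398))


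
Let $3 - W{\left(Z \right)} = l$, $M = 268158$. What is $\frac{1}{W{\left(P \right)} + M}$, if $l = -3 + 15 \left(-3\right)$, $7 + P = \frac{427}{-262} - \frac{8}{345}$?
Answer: $\frac{1}{268209} \approx 3.7284 \cdot 10^{-6}$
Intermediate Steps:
$P = - \frac{782141}{90390}$ ($P = -7 + \left(\frac{427}{-262} - \frac{8}{345}\right) = -7 + \left(427 \left(- \frac{1}{262}\right) - \frac{8}{345}\right) = -7 - \frac{149411}{90390} = - \frac{782141}{90390} \approx -8.653$)
$l = -48$ ($l = -3 - 45 = -48$)
$W{\left(Z \right)} = 51$ ($W{\left(Z \right)} = 3 - -48 = 3 + 48 = 51$)
$\frac{1}{W{\left(P \right)} + M} = \frac{1}{51 + 268158} = \frac{1}{268209}$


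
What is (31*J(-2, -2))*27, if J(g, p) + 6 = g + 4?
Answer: -3348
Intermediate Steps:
J(g, p) = -2 + g (J(g, p) = -6 + (g + 4) = -6 + (4 + g) = -2 + g)
(31*J(-2, -2))*27 = (31*(-2 - 2))*27 = (31*(-4))*27 = -124*27 = -3348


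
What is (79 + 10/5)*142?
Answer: 11502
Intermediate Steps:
(79 + 10/5)*142 = (79 + (⅕)*10)*142 = (79 + 2)*142 = 81*142 = 11502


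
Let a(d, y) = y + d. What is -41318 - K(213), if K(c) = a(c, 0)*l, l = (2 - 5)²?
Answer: -43235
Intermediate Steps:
a(d, y) = d + y
l = 9 (l = (-3)² = 9)
K(c) = 9*c (K(c) = (c + 0)*9 = c*9 = 9*c)
-41318 - K(213) = -41318 - 9*213 = -41318 - 1*1917 = -41318 - 1917 = -43235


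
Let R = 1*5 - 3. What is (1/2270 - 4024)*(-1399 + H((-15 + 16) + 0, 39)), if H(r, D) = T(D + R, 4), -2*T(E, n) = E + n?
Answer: 25969323797/4540 ≈ 5.7201e+6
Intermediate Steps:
R = 2 (R = 5 - 3 = 2)
T(E, n) = -E/2 - n/2 (T(E, n) = -(E + n)/2 = -E/2 - n/2)
H(r, D) = -3 - D/2 (H(r, D) = -(D + 2)/2 - ½*4 = -(2 + D)/2 - 2 = (-1 - D/2) - 2 = -3 - D/2)
(1/2270 - 4024)*(-1399 + H((-15 + 16) + 0, 39)) = (1/2270 - 4024)*(-1399 + (-3 - ½*39)) = (1/2270 - 4024)*(-1399 + (-3 - 39/2)) = -9134479*(-1399 - 45/2)/2270 = -9134479/2270*(-2843/2) = 25969323797/4540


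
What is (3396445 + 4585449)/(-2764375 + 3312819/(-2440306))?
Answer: -19478263819564/6745924211569 ≈ -2.8874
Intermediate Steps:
(3396445 + 4585449)/(-2764375 + 3312819/(-2440306)) = 7981894/(-2764375 + 3312819*(-1/2440306)) = 7981894/(-2764375 - 3312819/2440306) = 7981894/(-6745924211569/2440306) = 7981894*(-2440306/6745924211569) = -19478263819564/6745924211569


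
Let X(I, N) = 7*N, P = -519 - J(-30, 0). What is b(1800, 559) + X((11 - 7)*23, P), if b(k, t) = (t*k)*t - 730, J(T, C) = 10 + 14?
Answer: 562461269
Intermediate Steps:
J(T, C) = 24
P = -543 (P = -519 - 1*24 = -519 - 24 = -543)
b(k, t) = -730 + k*t**2 (b(k, t) = (k*t)*t - 730 = k*t**2 - 730 = -730 + k*t**2)
b(1800, 559) + X((11 - 7)*23, P) = (-730 + 1800*559**2) + 7*(-543) = (-730 + 1800*312481) - 3801 = (-730 + 562465800) - 3801 = 562465070 - 3801 = 562461269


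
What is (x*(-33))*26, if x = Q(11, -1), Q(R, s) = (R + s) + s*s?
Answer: -9438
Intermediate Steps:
Q(R, s) = R + s + s² (Q(R, s) = (R + s) + s² = R + s + s²)
x = 11 (x = 11 - 1 + (-1)² = 11 - 1 + 1 = 11)
(x*(-33))*26 = (11*(-33))*26 = -363*26 = -9438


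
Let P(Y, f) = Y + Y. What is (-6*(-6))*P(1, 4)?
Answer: 72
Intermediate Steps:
P(Y, f) = 2*Y
(-6*(-6))*P(1, 4) = (-6*(-6))*(2*1) = 36*2 = 72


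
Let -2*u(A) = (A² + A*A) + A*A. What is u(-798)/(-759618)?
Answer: 17689/14067 ≈ 1.2575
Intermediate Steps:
u(A) = -3*A²/2 (u(A) = -((A² + A*A) + A*A)/2 = -((A² + A²) + A²)/2 = -(2*A² + A²)/2 = -3*A²/2)
u(-798)/(-759618) = -3/2*(-798)²/(-759618) = -3/2*636804*(-1/759618) = -955206*(-1/759618) = 17689/14067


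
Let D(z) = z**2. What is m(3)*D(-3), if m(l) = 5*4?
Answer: 180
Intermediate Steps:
m(l) = 20
m(3)*D(-3) = 20*(-3)**2 = 20*9 = 180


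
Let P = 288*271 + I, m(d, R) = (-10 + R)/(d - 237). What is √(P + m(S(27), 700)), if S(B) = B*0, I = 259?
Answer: √488695817/79 ≈ 279.83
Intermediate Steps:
S(B) = 0
m(d, R) = (-10 + R)/(-237 + d)
P = 78307 (P = 288*271 + 259 = 78048 + 259 = 78307)
√(P + m(S(27), 700)) = √(78307 + (-10 + 700)/(-237 + 0)) = √(78307 + 690/(-237)) = √(78307 - 1/237*690) = √(78307 - 230/79) = √(6186023/79) = √488695817/79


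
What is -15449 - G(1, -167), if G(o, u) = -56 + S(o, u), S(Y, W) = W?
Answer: -15226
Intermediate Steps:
G(o, u) = -56 + u
-15449 - G(1, -167) = -15449 - (-56 - 167) = -15449 - 1*(-223) = -15449 + 223 = -15226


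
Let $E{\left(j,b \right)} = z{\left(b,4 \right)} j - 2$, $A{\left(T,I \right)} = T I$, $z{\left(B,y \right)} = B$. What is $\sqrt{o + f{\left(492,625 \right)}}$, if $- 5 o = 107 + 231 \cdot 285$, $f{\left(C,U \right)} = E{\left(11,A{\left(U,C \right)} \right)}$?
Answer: $\frac{2 \sqrt{21058185}}{5} \approx 1835.6$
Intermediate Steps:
$A{\left(T,I \right)} = I T$
$E{\left(j,b \right)} = -2 + b j$ ($E{\left(j,b \right)} = b j - 2 = -2 + b j$)
$f{\left(C,U \right)} = -2 + 11 C U$ ($f{\left(C,U \right)} = -2 + C U 11 = -2 + 11 C U$)
$o = - \frac{65942}{5}$ ($o = - \frac{107 + 231 \cdot 285}{5} = - \frac{107 + 65835}{5} = \left(- \frac{1}{5}\right) 65942 = - \frac{65942}{5} \approx -13188.0$)
$\sqrt{o + f{\left(492,625 \right)}} = \sqrt{- \frac{65942}{5} - \left(2 - 3382500\right)} = \sqrt{- \frac{65942}{5} + \left(-2 + 3382500\right)} = \sqrt{- \frac{65942}{5} + 3382498} = \sqrt{\frac{16846548}{5}} = \frac{2 \sqrt{21058185}}{5}$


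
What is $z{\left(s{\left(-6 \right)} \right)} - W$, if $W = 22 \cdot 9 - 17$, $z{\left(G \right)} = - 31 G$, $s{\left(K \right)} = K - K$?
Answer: $-181$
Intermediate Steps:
$s{\left(K \right)} = 0$
$W = 181$ ($W = 198 - 17 = 181$)
$z{\left(s{\left(-6 \right)} \right)} - W = \left(-31\right) 0 - 181 = 0 - 181 = -181$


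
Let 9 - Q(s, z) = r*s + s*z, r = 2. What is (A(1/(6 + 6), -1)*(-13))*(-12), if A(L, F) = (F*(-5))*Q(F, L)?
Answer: 8645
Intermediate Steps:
Q(s, z) = 9 - 2*s - s*z (Q(s, z) = 9 - (2*s + s*z) = 9 + (-2*s - s*z) = 9 - 2*s - s*z)
A(L, F) = -5*F*(9 - 2*F - F*L) (A(L, F) = (F*(-5))*(9 - 2*F - F*L) = (-5*F)*(9 - 2*F - F*L) = -5*F*(9 - 2*F - F*L))
(A(1/(6 + 6), -1)*(-13))*(-12) = ((5*(-1)*(-9 + 2*(-1) - 1/(6 + 6)))*(-13))*(-12) = ((5*(-1)*(-9 - 2 - 1/12))*(-13))*(-12) = ((5*(-1)*(-133/12))*(-13))*(-12) = ((665/12)*(-13))*(-12) = -8645/12*(-12) = 8645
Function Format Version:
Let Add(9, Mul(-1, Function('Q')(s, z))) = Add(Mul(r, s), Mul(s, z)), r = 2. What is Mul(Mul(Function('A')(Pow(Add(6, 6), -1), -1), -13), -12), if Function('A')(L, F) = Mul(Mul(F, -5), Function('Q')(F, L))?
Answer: 8645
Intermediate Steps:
Function('Q')(s, z) = Add(9, Mul(-2, s), Mul(-1, s, z)) (Function('Q')(s, z) = Add(9, Mul(-1, Add(Mul(2, s), Mul(s, z)))) = Add(9, Add(Mul(-2, s), Mul(-1, s, z))) = Add(9, Mul(-2, s), Mul(-1, s, z)))
Function('A')(L, F) = Mul(-5, F, Add(9, Mul(-2, F), Mul(-1, F, L))) (Function('A')(L, F) = Mul(Mul(F, -5), Add(9, Mul(-2, F), Mul(-1, F, L))) = Mul(Mul(-5, F), Add(9, Mul(-2, F), Mul(-1, F, L))) = Mul(-5, F, Add(9, Mul(-2, F), Mul(-1, F, L))))
Mul(Mul(Function('A')(Pow(Add(6, 6), -1), -1), -13), -12) = Mul(Mul(Mul(5, -1, Add(-9, Mul(2, -1), Mul(-1, Pow(Add(6, 6), -1)))), -13), -12) = Mul(Mul(Mul(5, -1, Add(-9, -2, Mul(-1, Pow(12, -1)))), -13), -12) = Mul(Mul(Mul(5, -1, Add(-9, -2, Mul(-1, Rational(1, 12)))), -13), -12) = Mul(Mul(Mul(5, -1, Add(-9, -2, Rational(-1, 12))), -13), -12) = Mul(Mul(Mul(5, -1, Rational(-133, 12)), -13), -12) = Mul(Mul(Rational(665, 12), -13), -12) = Mul(Rational(-8645, 12), -12) = 8645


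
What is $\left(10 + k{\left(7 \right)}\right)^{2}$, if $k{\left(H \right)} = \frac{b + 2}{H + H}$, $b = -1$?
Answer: $\frac{19881}{196} \approx 101.43$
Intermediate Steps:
$k{\left(H \right)} = \frac{1}{2 H}$ ($k{\left(H \right)} = \frac{-1 + 2}{H + H} = \frac{1}{2 H} 1 = \frac{1}{2 H}$)
$\left(10 + k{\left(7 \right)}\right)^{2} = \left(10 + \frac{1}{2 \cdot 7}\right)^{2} = \left(10 + \frac{1}{2} \cdot \frac{1}{7}\right)^{2} = \left(10 + \frac{1}{14}\right)^{2} = \left(\frac{141}{14}\right)^{2} = \frac{19881}{196}$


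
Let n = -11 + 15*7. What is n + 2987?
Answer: 3081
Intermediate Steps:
n = 94 (n = -11 + 105 = 94)
n + 2987 = 94 + 2987 = 3081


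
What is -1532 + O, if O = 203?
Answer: -1329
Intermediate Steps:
-1532 + O = -1532 + 203 = -1329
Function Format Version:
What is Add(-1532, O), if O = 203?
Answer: -1329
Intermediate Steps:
Add(-1532, O) = Add(-1532, 203) = -1329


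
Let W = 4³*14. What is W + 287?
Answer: 1183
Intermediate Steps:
W = 896 (W = 64*14 = 896)
W + 287 = 896 + 287 = 1183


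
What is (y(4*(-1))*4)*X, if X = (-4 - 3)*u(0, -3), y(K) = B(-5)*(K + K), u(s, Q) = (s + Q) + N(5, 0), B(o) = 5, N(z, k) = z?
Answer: 2240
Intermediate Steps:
u(s, Q) = 5 + Q + s (u(s, Q) = (s + Q) + 5 = (Q + s) + 5 = 5 + Q + s)
y(K) = 10*K (y(K) = 5*(K + K) = 5*(2*K) = 10*K)
X = -14 (X = (-4 - 3)*(5 - 3 + 0) = -7*2 = -14)
(y(4*(-1))*4)*X = ((10*(4*(-1)))*4)*(-14) = ((10*(-4))*4)*(-14) = -40*4*(-14) = -160*(-14) = 2240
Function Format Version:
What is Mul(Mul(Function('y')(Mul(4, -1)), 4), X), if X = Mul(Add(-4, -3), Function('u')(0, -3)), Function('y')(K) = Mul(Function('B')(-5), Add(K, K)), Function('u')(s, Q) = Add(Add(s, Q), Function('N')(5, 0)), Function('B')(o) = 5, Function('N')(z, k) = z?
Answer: 2240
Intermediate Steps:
Function('u')(s, Q) = Add(5, Q, s) (Function('u')(s, Q) = Add(Add(s, Q), 5) = Add(Add(Q, s), 5) = Add(5, Q, s))
Function('y')(K) = Mul(10, K) (Function('y')(K) = Mul(5, Add(K, K)) = Mul(5, Mul(2, K)) = Mul(10, K))
X = -14 (X = Mul(Add(-4, -3), Add(5, -3, 0)) = Mul(-7, 2) = -14)
Mul(Mul(Function('y')(Mul(4, -1)), 4), X) = Mul(Mul(Mul(10, Mul(4, -1)), 4), -14) = Mul(Mul(Mul(10, -4), 4), -14) = Mul(Mul(-40, 4), -14) = Mul(-160, -14) = 2240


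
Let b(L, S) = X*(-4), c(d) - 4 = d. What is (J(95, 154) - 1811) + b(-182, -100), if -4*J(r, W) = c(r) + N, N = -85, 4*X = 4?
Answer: -3637/2 ≈ -1818.5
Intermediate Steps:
X = 1 (X = (¼)*4 = 1)
c(d) = 4 + d
J(r, W) = 81/4 - r/4 (J(r, W) = -((4 + r) - 85)/4 = -(-81 + r)/4 = 81/4 - r/4)
b(L, S) = -4 (b(L, S) = 1*(-4) = -4)
(J(95, 154) - 1811) + b(-182, -100) = ((81/4 - ¼*95) - 1811) - 4 = ((81/4 - 95/4) - 1811) - 4 = (-7/2 - 1811) - 4 = -3629/2 - 4 = -3637/2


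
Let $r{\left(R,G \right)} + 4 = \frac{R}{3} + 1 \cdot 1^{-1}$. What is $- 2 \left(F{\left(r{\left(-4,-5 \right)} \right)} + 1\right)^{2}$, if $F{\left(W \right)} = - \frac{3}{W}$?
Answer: $- \frac{968}{169} \approx -5.7278$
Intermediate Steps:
$r{\left(R,G \right)} = -3 + \frac{R}{3}$ ($r{\left(R,G \right)} = -4 + \left(\frac{R}{3} + 1 \cdot 1^{-1}\right) = -4 + \left(R \frac{1}{3} + 1 \cdot 1\right) = -4 + \left(\frac{R}{3} + 1\right) = -4 + \left(1 + \frac{R}{3}\right) = -3 + \frac{R}{3}$)
$- 2 \left(F{\left(r{\left(-4,-5 \right)} \right)} + 1\right)^{2} = - 2 \left(- \frac{3}{-3 + \frac{1}{3} \left(-4\right)} + 1\right)^{2} = - 2 \left(- \frac{3}{-3 - \frac{4}{3}} + 1\right)^{2} = - 2 \left(- \frac{3}{- \frac{13}{3}} + 1\right)^{2} = - 2 \left(\left(-3\right) \left(- \frac{3}{13}\right) + 1\right)^{2} = - 2 \left(\frac{9}{13} + 1\right)^{2} = - 2 \left(\frac{22}{13}\right)^{2} = \left(-2\right) \frac{484}{169} = - \frac{968}{169}$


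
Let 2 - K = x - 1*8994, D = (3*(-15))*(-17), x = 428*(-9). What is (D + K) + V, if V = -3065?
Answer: 10548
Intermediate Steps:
x = -3852
D = 765 (D = -45*(-17) = 765)
K = 12848 (K = 2 - (-3852 - 1*8994) = 2 - (-3852 - 8994) = 2 - 1*(-12846) = 2 + 12846 = 12848)
(D + K) + V = (765 + 12848) - 3065 = 13613 - 3065 = 10548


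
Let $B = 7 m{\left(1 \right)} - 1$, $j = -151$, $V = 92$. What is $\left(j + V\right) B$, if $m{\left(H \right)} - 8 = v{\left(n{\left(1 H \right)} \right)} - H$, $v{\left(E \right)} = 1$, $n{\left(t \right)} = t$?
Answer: $-3245$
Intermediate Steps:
$m{\left(H \right)} = 9 - H$ ($m{\left(H \right)} = 8 - \left(-1 + H\right) = 9 - H$)
$B = 55$ ($B = 7 \left(9 - 1\right) - 1 = 7 \cdot 8 - 1 = 56 - 1 = 55$)
$\left(j + V\right) B = \left(-151 + 92\right) 55 = \left(-59\right) 55 = -3245$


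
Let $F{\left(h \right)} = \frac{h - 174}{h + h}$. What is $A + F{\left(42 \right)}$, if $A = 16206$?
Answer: $\frac{113431}{7} \approx 16204.0$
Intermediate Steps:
$F{\left(h \right)} = \frac{-174 + h}{2 h}$
$A + F{\left(42 \right)} = 16206 + \frac{-174 + 42}{2 \cdot 42} = 16206 + \frac{1}{2} \cdot \frac{1}{42} \left(-132\right) = 16206 - \frac{11}{7} = \frac{113431}{7}$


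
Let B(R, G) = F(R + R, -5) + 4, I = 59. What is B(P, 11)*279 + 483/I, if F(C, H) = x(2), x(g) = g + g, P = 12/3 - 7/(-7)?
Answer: 132171/59 ≈ 2240.2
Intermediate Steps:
P = 5 (P = 12*(⅓) - 7*(-⅐) = 4 + 1 = 5)
x(g) = 2*g
F(C, H) = 4 (F(C, H) = 2*2 = 4)
B(R, G) = 8 (B(R, G) = 4 + 4 = 8)
B(P, 11)*279 + 483/I = 8*279 + 483/59 = 2232 + 483*(1/59) = 2232 + 483/59 = 132171/59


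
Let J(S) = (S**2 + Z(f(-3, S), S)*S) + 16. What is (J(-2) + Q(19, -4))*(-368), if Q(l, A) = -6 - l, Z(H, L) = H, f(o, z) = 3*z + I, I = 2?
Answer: -1104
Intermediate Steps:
f(o, z) = 2 + 3*z (f(o, z) = 3*z + 2 = 2 + 3*z)
J(S) = 16 + S**2 + S*(2 + 3*S) (J(S) = (S**2 + (2 + 3*S)*S) + 16 = (S**2 + S*(2 + 3*S)) + 16 = 16 + S**2 + S*(2 + 3*S))
(J(-2) + Q(19, -4))*(-368) = ((16 + 2*(-2) + 4*(-2)**2) + (-6 - 1*19))*(-368) = ((16 - 4 + 4*4) + (-6 - 19))*(-368) = ((16 - 4 + 16) - 25)*(-368) = (28 - 25)*(-368) = 3*(-368) = -1104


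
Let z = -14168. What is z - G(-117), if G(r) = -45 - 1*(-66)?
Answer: -14189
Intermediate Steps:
G(r) = 21 (G(r) = -45 + 66 = 21)
z - G(-117) = -14168 - 1*21 = -14168 - 21 = -14189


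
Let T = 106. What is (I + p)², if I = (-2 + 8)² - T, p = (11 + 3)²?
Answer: 15876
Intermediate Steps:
p = 196 (p = 14² = 196)
I = -70 (I = (-2 + 8)² - 1*106 = 6² - 106 = 36 - 106 = -70)
(I + p)² = (-70 + 196)² = 126² = 15876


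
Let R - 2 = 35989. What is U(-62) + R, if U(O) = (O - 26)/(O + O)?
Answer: 1115743/31 ≈ 35992.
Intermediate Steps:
R = 35991 (R = 2 + 35989 = 35991)
U(O) = (-26 + O)/(2*O) (U(O) = (-26 + O)/((2*O)) = (-26 + O)*(1/(2*O)) = (-26 + O)/(2*O))
U(-62) + R = (½)*(-26 - 62)/(-62) + 35991 = (½)*(-1/62)*(-88) + 35991 = 22/31 + 35991 = 1115743/31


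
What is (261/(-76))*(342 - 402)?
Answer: 3915/19 ≈ 206.05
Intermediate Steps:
(261/(-76))*(342 - 402) = (261*(-1/76))*(-60) = -261/76*(-60) = 3915/19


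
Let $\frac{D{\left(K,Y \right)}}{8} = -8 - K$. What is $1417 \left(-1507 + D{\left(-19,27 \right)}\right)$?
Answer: $-2010723$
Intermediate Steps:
$D{\left(K,Y \right)} = -64 - 8 K$ ($D{\left(K,Y \right)} = 8 \left(-8 - K\right) = -64 - 8 K$)
$1417 \left(-1507 + D{\left(-19,27 \right)}\right) = 1417 \left(-1507 - -88\right) = 1417 \left(-1507 + \left(-64 + 152\right)\right) = 1417 \left(-1507 + 88\right) = 1417 \left(-1419\right) = -2010723$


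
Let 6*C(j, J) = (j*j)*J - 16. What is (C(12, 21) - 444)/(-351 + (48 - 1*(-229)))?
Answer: -86/111 ≈ -0.77477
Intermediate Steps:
C(j, J) = -8/3 + J*j²/6 (C(j, J) = ((j*j)*J - 16)/6 = (j²*J - 16)/6 = (J*j² - 16)/6 = (-16 + J*j²)/6 = -8/3 + J*j²/6)
(C(12, 21) - 444)/(-351 + (48 - 1*(-229))) = ((-8/3 + (⅙)*21*12²) - 444)/(-351 + (48 - 1*(-229))) = ((-8/3 + (⅙)*21*144) - 444)/(-351 + (48 + 229)) = ((-8/3 + 504) - 444)/(-351 + 277) = (1504/3 - 444)/(-74) = (172/3)*(-1/74) = -86/111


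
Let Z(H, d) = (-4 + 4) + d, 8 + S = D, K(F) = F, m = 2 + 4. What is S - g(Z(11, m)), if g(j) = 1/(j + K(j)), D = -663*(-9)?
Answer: 71507/12 ≈ 5958.9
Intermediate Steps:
m = 6
D = 5967
S = 5959 (S = -8 + 5967 = 5959)
Z(H, d) = d (Z(H, d) = 0 + d = d)
g(j) = 1/(2*j) (g(j) = 1/(j + j) = 1/(2*j))
S - g(Z(11, m)) = 5959 - 1/(2*6) = 5959 - 1*1/12 = 5959 - 1/12 = 71507/12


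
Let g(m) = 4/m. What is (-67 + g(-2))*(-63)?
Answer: 4347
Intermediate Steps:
(-67 + g(-2))*(-63) = (-67 + 4/(-2))*(-63) = (-67 + 4*(-½))*(-63) = (-67 - 2)*(-63) = -69*(-63) = 4347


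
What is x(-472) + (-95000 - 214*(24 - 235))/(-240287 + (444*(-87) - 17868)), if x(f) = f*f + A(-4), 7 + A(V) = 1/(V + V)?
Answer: 528931513113/2374264 ≈ 2.2278e+5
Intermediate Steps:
A(V) = -7 + 1/(2*V) (A(V) = -7 + 1/(V + V) = -7 + 1/(2*V))
x(f) = -57/8 + f**2 (x(f) = f*f + (-7 + (1/2)/(-4)) = f**2 + (-7 + (1/2)*(-1/4)) = f**2 + (-7 - 1/8) = f**2 - 57/8 = -57/8 + f**2)
x(-472) + (-95000 - 214*(24 - 235))/(-240287 + (444*(-87) - 17868)) = (-57/8 + (-472)**2) + (-95000 - 214*(24 - 235))/(-240287 + (444*(-87) - 17868)) = (-57/8 + 222784) + (-95000 - 214*(-211))/(-240287 + (-38628 - 17868)) = 1782215/8 + (-95000 + 45154)/(-240287 - 56496) = 1782215/8 - 49846/(-296783) = 1782215/8 - 49846*(-1/296783) = 1782215/8 + 49846/296783 = 528931513113/2374264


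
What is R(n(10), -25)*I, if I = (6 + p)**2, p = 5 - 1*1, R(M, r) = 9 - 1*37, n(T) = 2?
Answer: -2800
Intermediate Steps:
R(M, r) = -28 (R(M, r) = 9 - 37 = -28)
p = 4 (p = 5 - 1 = 4)
I = 100 (I = (6 + 4)**2 = 10**2 = 100)
R(n(10), -25)*I = -28*100 = -2800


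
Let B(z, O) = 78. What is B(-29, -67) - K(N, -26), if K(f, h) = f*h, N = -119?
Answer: -3016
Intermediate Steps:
B(-29, -67) - K(N, -26) = 78 - (-119)*(-26) = 78 - 1*3094 = 78 - 3094 = -3016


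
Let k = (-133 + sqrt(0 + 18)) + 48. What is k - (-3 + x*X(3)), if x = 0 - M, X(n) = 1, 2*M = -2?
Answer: -83 + 3*sqrt(2) ≈ -78.757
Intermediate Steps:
M = -1 (M = (1/2)*(-2) = -1)
x = 1 (x = 0 - 1*(-1) = 0 + 1 = 1)
k = -85 + 3*sqrt(2) (k = (-133 + sqrt(18)) + 48 = (-133 + 3*sqrt(2)) + 48 = -85 + 3*sqrt(2) ≈ -80.757)
k - (-3 + x*X(3)) = (-85 + 3*sqrt(2)) - (-3 + 1*1) = (-85 + 3*sqrt(2)) - (-3 + 1) = (-85 + 3*sqrt(2)) - 1*(-2) = (-85 + 3*sqrt(2)) + 2 = -83 + 3*sqrt(2)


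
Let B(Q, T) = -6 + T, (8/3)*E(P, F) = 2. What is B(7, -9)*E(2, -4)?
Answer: -45/4 ≈ -11.250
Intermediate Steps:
E(P, F) = ¾ (E(P, F) = (3/8)*2 = ¾)
B(7, -9)*E(2, -4) = (-6 - 9)*(¾) = -15*¾ = -45/4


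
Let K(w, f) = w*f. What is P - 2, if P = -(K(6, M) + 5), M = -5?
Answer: 23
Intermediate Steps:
K(w, f) = f*w
P = 25 (P = -(-5*6 + 5) = -(-30 + 5) = -1*(-25) = 25)
P - 2 = 25 - 2 = 23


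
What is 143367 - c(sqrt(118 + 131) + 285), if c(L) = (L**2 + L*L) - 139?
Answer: -19442 - 1140*sqrt(249) ≈ -37431.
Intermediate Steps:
c(L) = -139 + 2*L**2 (c(L) = (L**2 + L**2) - 139 = 2*L**2 - 139 = -139 + 2*L**2)
143367 - c(sqrt(118 + 131) + 285) = 143367 - (-139 + 2*(sqrt(118 + 131) + 285)**2) = 143367 - (-139 + 2*(sqrt(249) + 285)**2) = 143367 - (-139 + 2*(285 + sqrt(249))**2) = 143367 + (139 - 2*(285 + sqrt(249))**2) = 143506 - 2*(285 + sqrt(249))**2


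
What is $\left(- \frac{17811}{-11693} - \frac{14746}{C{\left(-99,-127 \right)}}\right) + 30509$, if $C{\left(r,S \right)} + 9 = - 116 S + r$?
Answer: $\frac{2608539602487}{85499216} \approx 30510.0$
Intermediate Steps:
$C{\left(r,S \right)} = -9 + r - 116 S$ ($C{\left(r,S \right)} = -9 - \left(- r + 116 S\right) = -9 + r - 116 S$)
$\left(- \frac{17811}{-11693} - \frac{14746}{C{\left(-99,-127 \right)}}\right) + 30509 = \left(- \frac{17811}{-11693} - \frac{14746}{-9 - 99 - -14732}\right) + 30509 = \left(\left(-17811\right) \left(- \frac{1}{11693}\right) - \frac{14746}{-9 - 99 + 14732}\right) + 30509 = \left(\frac{17811}{11693} - \frac{14746}{14624}\right) + 30509 = \left(\frac{17811}{11693} - \frac{7373}{7312}\right) + 30509 = \frac{44021543}{85499216} + 30509 = \frac{2608539602487}{85499216}$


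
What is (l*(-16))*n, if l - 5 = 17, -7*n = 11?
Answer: 3872/7 ≈ 553.14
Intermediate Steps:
n = -11/7 (n = -⅐*11 = -11/7 ≈ -1.5714)
l = 22 (l = 5 + 17 = 22)
(l*(-16))*n = (22*(-16))*(-11/7) = -352*(-11/7) = 3872/7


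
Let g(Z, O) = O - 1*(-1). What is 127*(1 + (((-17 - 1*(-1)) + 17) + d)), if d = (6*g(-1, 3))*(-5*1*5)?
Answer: -75946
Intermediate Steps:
g(Z, O) = 1 + O (g(Z, O) = O + 1 = 1 + O)
d = -600 (d = (6*(1 + 3))*(-5*1*5) = (6*4)*(-5*5) = 24*(-25) = -600)
127*(1 + (((-17 - 1*(-1)) + 17) + d)) = 127*(1 + (((-17 - 1*(-1)) + 17) - 600)) = 127*(1 + (((-17 + 1) + 17) - 600)) = 127*(1 + ((-16 + 17) - 600)) = 127*(1 + (1 - 600)) = 127*(1 - 599) = 127*(-598) = -75946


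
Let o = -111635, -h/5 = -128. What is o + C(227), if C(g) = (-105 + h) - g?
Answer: -111327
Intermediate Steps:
h = 640 (h = -5*(-128) = 640)
C(g) = 535 - g (C(g) = (-105 + 640) - g = 535 - g)
o + C(227) = -111635 + (535 - 1*227) = -111635 + (535 - 227) = -111635 + 308 = -111327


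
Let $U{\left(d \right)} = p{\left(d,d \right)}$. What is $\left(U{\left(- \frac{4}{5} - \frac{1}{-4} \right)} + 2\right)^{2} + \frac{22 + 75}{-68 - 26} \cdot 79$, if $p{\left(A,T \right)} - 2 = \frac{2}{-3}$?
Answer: $- \frac{59567}{846} \approx -70.41$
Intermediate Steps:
$p{\left(A,T \right)} = \frac{4}{3}$ ($p{\left(A,T \right)} = 2 + \frac{2}{-3} = 2 + 2 \left(- \frac{1}{3}\right) = 2 - \frac{2}{3} = \frac{4}{3}$)
$U{\left(d \right)} = \frac{4}{3}$
$\left(U{\left(- \frac{4}{5} - \frac{1}{-4} \right)} + 2\right)^{2} + \frac{22 + 75}{-68 - 26} \cdot 79 = \left(\frac{4}{3} + 2\right)^{2} + \frac{22 + 75}{-68 - 26} \cdot 79 = \left(\frac{10}{3}\right)^{2} + \frac{97}{-94} \cdot 79 = \frac{100}{9} + 97 \left(- \frac{1}{94}\right) 79 = \frac{100}{9} - \frac{7663}{94} = - \frac{59567}{846}$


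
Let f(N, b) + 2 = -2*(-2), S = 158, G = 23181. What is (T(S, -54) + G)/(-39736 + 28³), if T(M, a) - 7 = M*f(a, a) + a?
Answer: -11725/8892 ≈ -1.3186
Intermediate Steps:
f(N, b) = 2 (f(N, b) = -2 - 2*(-2) = -2 + 4 = 2)
T(M, a) = 7 + a + 2*M (T(M, a) = 7 + (M*2 + a) = 7 + (2*M + a) = 7 + (a + 2*M) = 7 + a + 2*M)
(T(S, -54) + G)/(-39736 + 28³) = ((7 - 54 + 2*158) + 23181)/(-39736 + 28³) = ((7 - 54 + 316) + 23181)/(-39736 + 21952) = (269 + 23181)/(-17784) = 23450*(-1/17784) = -11725/8892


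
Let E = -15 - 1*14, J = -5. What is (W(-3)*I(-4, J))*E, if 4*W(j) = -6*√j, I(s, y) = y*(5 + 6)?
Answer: -4785*I*√3/2 ≈ -4143.9*I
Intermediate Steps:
I(s, y) = 11*y (I(s, y) = y*11 = 11*y)
W(j) = -3*√j/2 (W(j) = (-6*√j)/4 = -3*√j/2)
E = -29 (E = -15 - 14 = -29)
(W(-3)*I(-4, J))*E = ((-3*I*√3/2)*(11*(-5)))*(-29) = (-3*I*√3/2*(-55))*(-29) = (165*I*√3/2)*(-29) = -4785*I*√3/2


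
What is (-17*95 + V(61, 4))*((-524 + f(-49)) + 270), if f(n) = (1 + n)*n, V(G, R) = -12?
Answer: -3413446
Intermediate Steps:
f(n) = n*(1 + n)
(-17*95 + V(61, 4))*((-524 + f(-49)) + 270) = (-17*95 - 12)*((-524 - 49*(1 - 49)) + 270) = (-1615 - 12)*((-524 - 49*(-48)) + 270) = -1627*((-524 + 2352) + 270) = -1627*(1828 + 270) = -1627*2098 = -3413446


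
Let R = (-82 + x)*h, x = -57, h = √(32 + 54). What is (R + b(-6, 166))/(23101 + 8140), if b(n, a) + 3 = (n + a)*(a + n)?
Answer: 25597/31241 - 139*√86/31241 ≈ 0.77808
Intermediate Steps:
h = √86 ≈ 9.2736
b(n, a) = -3 + (a + n)² (b(n, a) = -3 + (n + a)*(a + n) = -3 + (a + n)*(a + n) = -3 + (a + n)²)
R = -139*√86 (R = (-82 - 57)*√86 = -139*√86 ≈ -1289.0)
(R + b(-6, 166))/(23101 + 8140) = (-139*√86 + (-3 + (166 - 6)²))/(23101 + 8140) = (-139*√86 + (-3 + 160²))/31241 = (-139*√86 + (-3 + 25600))*(1/31241) = (-139*√86 + 25597)*(1/31241) = (25597 - 139*√86)*(1/31241) = 25597/31241 - 139*√86/31241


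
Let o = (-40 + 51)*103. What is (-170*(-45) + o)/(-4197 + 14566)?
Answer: 8783/10369 ≈ 0.84704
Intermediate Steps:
o = 1133 (o = 11*103 = 1133)
(-170*(-45) + o)/(-4197 + 14566) = (-170*(-45) + 1133)/(-4197 + 14566) = (7650 + 1133)/10369 = 8783*(1/10369) = 8783/10369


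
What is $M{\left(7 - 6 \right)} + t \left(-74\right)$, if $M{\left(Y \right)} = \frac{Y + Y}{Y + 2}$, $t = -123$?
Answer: $\frac{27308}{3} \approx 9102.7$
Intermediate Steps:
$M{\left(Y \right)} = \frac{2 Y}{2 + Y}$
$M{\left(7 - 6 \right)} + t \left(-74\right) = \frac{2 \left(7 - 6\right)}{2 + \left(7 - 6\right)} - -9102 = \frac{2 \left(7 - 6\right)}{2 + \left(7 - 6\right)} + 9102 = 2 \cdot 1 \frac{1}{2 + 1} + 9102 = 2 \cdot 1 \cdot \frac{1}{3} + 9102 = \frac{2}{3} + 9102 = \frac{27308}{3}$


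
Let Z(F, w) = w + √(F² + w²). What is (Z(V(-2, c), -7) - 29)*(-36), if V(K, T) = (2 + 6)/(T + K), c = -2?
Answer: 1296 - 36*√53 ≈ 1033.9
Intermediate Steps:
V(K, T) = 8/(K + T)
(Z(V(-2, c), -7) - 29)*(-36) = ((-7 + √((8/(-2 - 2))² + (-7)²)) - 29)*(-36) = ((-7 + √((8/(-4))² + 49)) - 29)*(-36) = ((-7 + √((8*(-¼))² + 49)) - 29)*(-36) = ((-7 + √((-2)² + 49)) - 29)*(-36) = ((-7 + √(4 + 49)) - 29)*(-36) = ((-7 + √53) - 29)*(-36) = (-36 + √53)*(-36) = 1296 - 36*√53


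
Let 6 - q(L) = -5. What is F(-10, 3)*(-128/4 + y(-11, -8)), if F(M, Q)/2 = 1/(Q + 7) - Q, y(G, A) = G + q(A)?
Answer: 928/5 ≈ 185.60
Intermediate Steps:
q(L) = 11 (q(L) = 6 - 1*(-5) = 6 + 5 = 11)
y(G, A) = 11 + G (y(G, A) = G + 11 = 11 + G)
F(M, Q) = -2*Q + 2/(7 + Q) (F(M, Q) = 2*(1/(Q + 7) - Q) = 2*(1/(7 + Q) - Q) = -2*Q + 2/(7 + Q))
F(-10, 3)*(-128/4 + y(-11, -8)) = (2*(1 - 1*3² - 7*3)/(7 + 3))*(-128/4 + (11 - 11)) = (2*(1 - 1*9 - 21)/10)*(-128/4 + 0) = (2*(⅒)*(1 - 9 - 21))*(-16*2 + 0) = (2*(⅒)*(-29))*(-32 + 0) = -29/5*(-32) = 928/5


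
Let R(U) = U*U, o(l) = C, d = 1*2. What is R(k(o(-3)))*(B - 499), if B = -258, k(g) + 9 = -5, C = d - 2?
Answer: -148372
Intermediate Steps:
d = 2
C = 0 (C = 2 - 2 = 0)
o(l) = 0
k(g) = -14 (k(g) = -9 - 5 = -14)
R(U) = U²
R(k(o(-3)))*(B - 499) = (-14)²*(-258 - 499) = 196*(-757) = -148372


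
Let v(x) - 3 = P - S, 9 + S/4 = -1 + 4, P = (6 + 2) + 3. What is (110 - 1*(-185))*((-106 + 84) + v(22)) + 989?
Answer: 5709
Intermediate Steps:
P = 11 (P = 8 + 3 = 11)
S = -24 (S = -36 + 4*(-1 + 4) = -36 + 4*3 = -36 + 12 = -24)
v(x) = 38 (v(x) = 3 + (11 - 1*(-24)) = 3 + (11 + 24) = 3 + 35 = 38)
(110 - 1*(-185))*((-106 + 84) + v(22)) + 989 = (110 - 1*(-185))*((-106 + 84) + 38) + 989 = (110 + 185)*(-22 + 38) + 989 = 295*16 + 989 = 4720 + 989 = 5709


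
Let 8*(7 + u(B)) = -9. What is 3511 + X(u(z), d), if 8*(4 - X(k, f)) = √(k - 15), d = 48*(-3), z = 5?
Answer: 3515 - I*√370/32 ≈ 3515.0 - 0.60111*I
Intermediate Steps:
d = -144
u(B) = -65/8 (u(B) = -7 + (⅛)*(-9) = -7 - 9/8 = -65/8)
X(k, f) = 4 - √(-15 + k)/8 (X(k, f) = 4 - √(k - 15)/8 = 4 - √(-15 + k)/8)
3511 + X(u(z), d) = 3511 + (4 - √(-15 - 65/8)/8) = 3511 + (4 - I*√370/32) = 3515 - I*√370/32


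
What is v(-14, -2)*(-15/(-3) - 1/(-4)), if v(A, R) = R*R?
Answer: 21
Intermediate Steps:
v(A, R) = R²
v(-14, -2)*(-15/(-3) - 1/(-4)) = (-2)²*(-15/(-3) - 1/(-4)) = 4*(-15*(-⅓) - 1*(-¼)) = 4*(5 + ¼) = 4*(21/4) = 21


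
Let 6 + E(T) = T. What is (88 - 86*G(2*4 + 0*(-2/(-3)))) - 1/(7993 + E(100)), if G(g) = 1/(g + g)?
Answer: 5345499/64696 ≈ 82.625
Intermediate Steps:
E(T) = -6 + T
G(g) = 1/(2*g)
(88 - 86*G(2*4 + 0*(-2/(-3)))) - 1/(7993 + E(100)) = (88 - 43/(2*4 + 0*(-2/(-3)))) - 1/(7993 + (-6 + 100)) = (88 - 43/(8 + 0*(-2*(-1/3)))) - 1/(7993 + 94) = (88 - 43/(8 + 0*(2/3))) - 1/8087 = (88 - 43/(8 + 0)) - 1*1/8087 = (88 - 43/8) - 1/8087 = 661/8 - 1/8087 = 5345499/64696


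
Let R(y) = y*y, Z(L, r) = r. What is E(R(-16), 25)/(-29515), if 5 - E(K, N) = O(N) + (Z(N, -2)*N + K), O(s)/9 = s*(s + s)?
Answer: 11451/29515 ≈ 0.38797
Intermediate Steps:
R(y) = y²
O(s) = 18*s² (O(s) = 9*(s*(s + s)) = 9*(s*(2*s)) = 9*(2*s²) = 18*s²)
E(K, N) = 5 - K - 18*N² + 2*N (E(K, N) = 5 - (18*N² + (-2*N + K)) = 5 - (18*N² + (K - 2*N)) = 5 - (K - 2*N + 18*N²) = 5 + (-K - 18*N² + 2*N) = 5 - K - 18*N² + 2*N)
E(R(-16), 25)/(-29515) = (5 - 1*(-16)² - 18*25² + 2*25)/(-29515) = (5 - 1*256 - 18*625 + 50)*(-1/29515) = (5 - 256 - 11250 + 50)*(-1/29515) = -11451*(-1/29515) = 11451/29515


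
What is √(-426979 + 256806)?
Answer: I*√170173 ≈ 412.52*I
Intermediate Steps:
√(-426979 + 256806) = √(-170173) = I*√170173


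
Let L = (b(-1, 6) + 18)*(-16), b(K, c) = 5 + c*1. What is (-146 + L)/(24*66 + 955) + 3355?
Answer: 8517735/2539 ≈ 3354.8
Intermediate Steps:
b(K, c) = 5 + c
L = -464 (L = ((5 + 6) + 18)*(-16) = (11 + 18)*(-16) = 29*(-16) = -464)
(-146 + L)/(24*66 + 955) + 3355 = (-146 - 464)/(24*66 + 955) + 3355 = -610/(1584 + 955) + 3355 = -610/2539 + 3355 = 8517735/2539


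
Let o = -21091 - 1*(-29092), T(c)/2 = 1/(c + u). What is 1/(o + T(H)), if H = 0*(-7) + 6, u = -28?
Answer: 11/88010 ≈ 0.00012499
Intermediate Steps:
H = 6 (H = 0 + 6 = 6)
T(c) = 2/(-28 + c) (T(c) = 2/(c - 28) = 2/(-28 + c))
o = 8001 (o = -21091 + 29092 = 8001)
1/(o + T(H)) = 1/(8001 + 2/(-28 + 6)) = 1/(8001 + 2/(-22)) = 1/(8001 + 2*(-1/22)) = 1/(8001 - 1/11) = 1/(88010/11) = 11/88010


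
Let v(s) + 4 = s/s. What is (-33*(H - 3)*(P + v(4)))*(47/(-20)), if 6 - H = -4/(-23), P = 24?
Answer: 423423/92 ≈ 4602.4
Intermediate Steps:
v(s) = -3 (v(s) = -4 + s/s = -4 + 1 = -3)
H = 134/23 (H = 6 - (-4)/(-23) = 6 - (-4)*(-1)/23 = 6 - 1*4/23 = 6 - 4/23 = 134/23 ≈ 5.8261)
(-33*(H - 3)*(P + v(4)))*(47/(-20)) = (-33*(134/23 - 3)*(24 - 3))*(47/(-20)) = (-2145*21/23)*(47*(-1/20)) = -33*1365/23*(-47/20) = -45045/23*(-47/20) = 423423/92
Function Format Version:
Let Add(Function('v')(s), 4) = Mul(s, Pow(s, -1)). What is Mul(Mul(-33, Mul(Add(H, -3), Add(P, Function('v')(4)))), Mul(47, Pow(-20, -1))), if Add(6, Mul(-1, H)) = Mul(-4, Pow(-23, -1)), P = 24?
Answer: Rational(423423, 92) ≈ 4602.4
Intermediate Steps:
Function('v')(s) = -3 (Function('v')(s) = Add(-4, Mul(s, Pow(s, -1))) = Add(-4, 1) = -3)
H = Rational(134, 23) (H = Add(6, Mul(-1, Mul(-4, Pow(-23, -1)))) = Add(6, Mul(-1, Mul(-4, Rational(-1, 23)))) = Add(6, Mul(-1, Rational(4, 23))) = Add(6, Rational(-4, 23)) = Rational(134, 23) ≈ 5.8261)
Mul(Mul(-33, Mul(Add(H, -3), Add(P, Function('v')(4)))), Mul(47, Pow(-20, -1))) = Mul(Mul(-33, Mul(Add(Rational(134, 23), -3), Add(24, -3))), Mul(47, Pow(-20, -1))) = Mul(Mul(-33, Mul(Rational(65, 23), 21)), Mul(47, Rational(-1, 20))) = Mul(Mul(-33, Rational(1365, 23)), Rational(-47, 20)) = Mul(Rational(-45045, 23), Rational(-47, 20)) = Rational(423423, 92)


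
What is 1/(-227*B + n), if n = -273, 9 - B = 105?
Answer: 1/21519 ≈ 4.6471e-5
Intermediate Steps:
B = -96 (B = 9 - 1*105 = 9 - 105 = -96)
1/(-227*B + n) = 1/(-227*(-96) - 273) = 1/(21792 - 273) = 1/21519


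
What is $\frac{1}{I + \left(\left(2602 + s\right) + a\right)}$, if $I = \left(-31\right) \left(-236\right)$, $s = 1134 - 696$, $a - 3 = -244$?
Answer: $\frac{1}{10115} \approx 9.8863 \cdot 10^{-5}$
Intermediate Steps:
$a = -241$ ($a = 3 - 244 = -241$)
$s = 438$ ($s = 1134 - 696 = 438$)
$I = 7316$
$\frac{1}{I + \left(\left(2602 + s\right) + a\right)} = \frac{1}{7316 + \left(\left(2602 + 438\right) - 241\right)} = \frac{1}{7316 + \left(3040 - 241\right)} = \frac{1}{7316 + 2799} = \frac{1}{10115}$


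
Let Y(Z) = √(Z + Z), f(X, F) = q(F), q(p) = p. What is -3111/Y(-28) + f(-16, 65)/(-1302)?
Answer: -65/1302 + 3111*I*√14/28 ≈ -0.049923 + 415.73*I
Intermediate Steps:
f(X, F) = F
Y(Z) = √2*√Z (Y(Z) = √(2*Z) = √2*√Z)
-3111/Y(-28) + f(-16, 65)/(-1302) = -3111*(-I*√14/28) + 65/(-1302) = -3111*(-I*√14/28) + 65*(-1/1302) = -3111*(-I*√14/28) - 65/1302 = -(-3111)*I*√14/28 - 65/1302 = 3111*I*√14/28 - 65/1302 = -65/1302 + 3111*I*√14/28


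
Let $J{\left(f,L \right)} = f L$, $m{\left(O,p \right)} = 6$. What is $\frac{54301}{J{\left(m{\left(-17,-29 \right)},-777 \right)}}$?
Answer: $- \frac{54301}{4662} \approx -11.648$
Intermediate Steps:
$J{\left(f,L \right)} = L f$
$\frac{54301}{J{\left(m{\left(-17,-29 \right)},-777 \right)}} = \frac{54301}{\left(-777\right) 6} = \frac{54301}{-4662} = 54301 \left(- \frac{1}{4662}\right) = - \frac{54301}{4662}$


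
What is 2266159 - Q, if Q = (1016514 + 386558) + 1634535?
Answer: -771448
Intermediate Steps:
Q = 3037607 (Q = 1403072 + 1634535 = 3037607)
2266159 - Q = 2266159 - 1*3037607 = 2266159 - 3037607 = -771448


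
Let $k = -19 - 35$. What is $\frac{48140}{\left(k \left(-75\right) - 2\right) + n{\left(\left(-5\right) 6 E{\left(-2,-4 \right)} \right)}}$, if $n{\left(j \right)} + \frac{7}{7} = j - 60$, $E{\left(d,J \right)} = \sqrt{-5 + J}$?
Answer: $\frac{21326020}{1767141} + \frac{481400 i}{1767141} \approx 12.068 + 0.27242 i$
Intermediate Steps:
$n{\left(j \right)} = -61 + j$ ($n{\left(j \right)} = -1 + \left(j - 60\right) = -1 + \left(-60 + j\right) = -61 + j$)
$k = -54$
$\frac{48140}{\left(k \left(-75\right) - 2\right) + n{\left(\left(-5\right) 6 E{\left(-2,-4 \right)} \right)}} = \frac{48140}{\left(\left(-54\right) \left(-75\right) - 2\right) - \left(61 - \left(-5\right) 6 \sqrt{-5 - 4}\right)} = \frac{48140}{\left(4050 - 2\right) - \left(61 + 30 \sqrt{-9}\right)} = \frac{48140}{4048 - \left(61 + 30 \cdot 3 i\right)} = \frac{48140}{4048 - \left(61 + 90 i\right)} = \frac{48140}{3987 - 90 i} = 48140 \frac{3987 + 90 i}{15904269} = \frac{48140 \left(3987 + 90 i\right)}{15904269}$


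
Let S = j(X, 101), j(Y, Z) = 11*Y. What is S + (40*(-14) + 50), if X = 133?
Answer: 953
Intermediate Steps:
S = 1463 (S = 11*133 = 1463)
S + (40*(-14) + 50) = 1463 + (40*(-14) + 50) = 1463 + (-560 + 50) = 1463 - 510 = 953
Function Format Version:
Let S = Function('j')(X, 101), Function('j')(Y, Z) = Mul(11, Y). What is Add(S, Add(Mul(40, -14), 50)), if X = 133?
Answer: 953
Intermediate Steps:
S = 1463 (S = Mul(11, 133) = 1463)
Add(S, Add(Mul(40, -14), 50)) = Add(1463, Add(Mul(40, -14), 50)) = Add(1463, Add(-560, 50)) = Add(1463, -510) = 953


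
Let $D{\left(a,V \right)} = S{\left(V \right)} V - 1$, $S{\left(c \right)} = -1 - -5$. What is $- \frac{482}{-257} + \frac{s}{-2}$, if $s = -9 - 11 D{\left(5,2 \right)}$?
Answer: $\frac{11533}{257} \approx 44.875$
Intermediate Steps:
$S{\left(c \right)} = 4$ ($S{\left(c \right)} = -1 + 5 = 4$)
$D{\left(a,V \right)} = -1 + 4 V$ ($D{\left(a,V \right)} = 4 V - 1 = -1 + 4 V$)
$s = -86$ ($s = -9 - 11 \left(-1 + 4 \cdot 2\right) = -9 - 11 \left(-1 + 8\right) = -9 - 77 = -86$)
$- \frac{482}{-257} + \frac{s}{-2} = - \frac{482}{-257} - \frac{86}{-2} = \left(-482\right) \left(- \frac{1}{257}\right) - -43 = \frac{482}{257} + 43 = \frac{11533}{257}$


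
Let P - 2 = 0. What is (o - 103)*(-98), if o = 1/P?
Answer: 10045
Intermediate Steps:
P = 2 (P = 2 + 0 = 2)
o = 1/2 ≈ 0.50000
(o - 103)*(-98) = (1/2 - 103)*(-98) = -205/2*(-98) = 10045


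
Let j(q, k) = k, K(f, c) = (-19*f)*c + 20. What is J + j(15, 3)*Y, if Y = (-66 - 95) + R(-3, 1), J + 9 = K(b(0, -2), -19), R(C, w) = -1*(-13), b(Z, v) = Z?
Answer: -433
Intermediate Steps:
K(f, c) = 20 - 19*c*f (K(f, c) = -19*c*f + 20 = 20 - 19*c*f)
R(C, w) = 13
J = 11 (J = -9 + (20 - 19*(-19)*0) = -9 + (20 + 0) = -9 + 20 = 11)
Y = -148 (Y = (-66 - 95) + 13 = -161 + 13 = -148)
J + j(15, 3)*Y = 11 + 3*(-148) = 11 - 444 = -433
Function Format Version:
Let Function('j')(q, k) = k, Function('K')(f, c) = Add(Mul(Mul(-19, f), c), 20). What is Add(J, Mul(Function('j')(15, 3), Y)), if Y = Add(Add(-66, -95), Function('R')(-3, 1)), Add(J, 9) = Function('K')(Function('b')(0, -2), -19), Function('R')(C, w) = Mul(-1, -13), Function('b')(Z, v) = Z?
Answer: -433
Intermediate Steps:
Function('K')(f, c) = Add(20, Mul(-19, c, f)) (Function('K')(f, c) = Add(Mul(-19, c, f), 20) = Add(20, Mul(-19, c, f)))
Function('R')(C, w) = 13
J = 11 (J = Add(-9, Add(20, Mul(-19, -19, 0))) = Add(-9, Add(20, 0)) = Add(-9, 20) = 11)
Y = -148 (Y = Add(Add(-66, -95), 13) = Add(-161, 13) = -148)
Add(J, Mul(Function('j')(15, 3), Y)) = Add(11, Mul(3, -148)) = Add(11, -444) = -433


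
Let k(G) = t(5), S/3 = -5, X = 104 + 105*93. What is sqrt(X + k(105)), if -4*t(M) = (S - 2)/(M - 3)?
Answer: sqrt(157938)/4 ≈ 99.354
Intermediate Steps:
X = 9869 (X = 104 + 9765 = 9869)
S = -15 (S = 3*(-5) = -15)
t(M) = 17/(4*(-3 + M)) (t(M) = -(-15 - 2)/(4*(M - 3)) = -(-17)/(4*(-3 + M)) = 17/(4*(-3 + M)))
k(G) = 17/8 (k(G) = 17/(4*(-3 + 5)) = (17/4)/2 = (17/4)*(1/2) = 17/8)
sqrt(X + k(105)) = sqrt(9869 + 17/8) = sqrt(78969/8) = sqrt(157938)/4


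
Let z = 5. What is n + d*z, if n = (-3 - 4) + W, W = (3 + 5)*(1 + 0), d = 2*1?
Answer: 11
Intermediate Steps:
d = 2
W = 8 (W = 8*1 = 8)
n = 1 (n = (-3 - 4) + 8 = -7 + 8 = 1)
n + d*z = 1 + 2*5 = 1 + 10 = 11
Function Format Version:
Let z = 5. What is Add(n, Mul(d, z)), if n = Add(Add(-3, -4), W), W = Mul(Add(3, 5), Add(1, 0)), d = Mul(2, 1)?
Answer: 11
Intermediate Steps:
d = 2
W = 8 (W = Mul(8, 1) = 8)
n = 1 (n = Add(Add(-3, -4), 8) = Add(-7, 8) = 1)
Add(n, Mul(d, z)) = Add(1, Mul(2, 5)) = Add(1, 10) = 11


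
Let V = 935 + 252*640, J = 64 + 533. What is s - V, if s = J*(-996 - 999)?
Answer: -1353230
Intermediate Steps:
J = 597
V = 162215 (V = 935 + 161280 = 162215)
s = -1191015 (s = 597*(-996 - 999) = 597*(-1995) = -1191015)
s - V = -1191015 - 1*162215 = -1191015 - 162215 = -1353230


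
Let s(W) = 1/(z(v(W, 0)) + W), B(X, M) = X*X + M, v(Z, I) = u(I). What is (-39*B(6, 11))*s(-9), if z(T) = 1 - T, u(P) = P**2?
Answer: 1833/8 ≈ 229.13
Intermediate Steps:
v(Z, I) = I**2
B(X, M) = M + X**2 (B(X, M) = X**2 + M = M + X**2)
s(W) = 1/(1 + W) (s(W) = 1/((1 - 1*0**2) + W) = 1/((1 - 1*0) + W) = 1/((1 + 0) + W) = 1/(1 + W))
(-39*B(6, 11))*s(-9) = (-39*(11 + 6**2))/(1 - 9) = -39*(11 + 36)/(-8) = -39*47*(-1/8) = -1833*(-1/8) = 1833/8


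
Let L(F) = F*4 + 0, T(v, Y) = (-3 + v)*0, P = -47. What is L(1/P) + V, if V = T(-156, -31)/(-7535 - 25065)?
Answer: -4/47 ≈ -0.085106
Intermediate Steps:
T(v, Y) = 0
L(F) = 4*F (L(F) = 4*F + 0 = 4*F)
V = 0 (V = 0/(-7535 - 25065) = 0/(-32600) = 0*(-1/32600) = 0)
L(1/P) + V = 4/(-47) + 0 = 4*(-1/47) + 0 = -4/47 + 0 = -4/47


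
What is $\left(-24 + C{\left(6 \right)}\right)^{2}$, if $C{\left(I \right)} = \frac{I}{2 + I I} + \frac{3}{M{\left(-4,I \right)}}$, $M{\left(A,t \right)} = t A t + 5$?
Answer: $\frac{3972024576}{6974881} \approx 569.48$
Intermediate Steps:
$M{\left(A,t \right)} = 5 + A t^{2}$ ($M{\left(A,t \right)} = A t t + 5 = A t^{2} + 5 = 5 + A t^{2}$)
$C{\left(I \right)} = \frac{3}{5 - 4 I^{2}} + \frac{I}{2 + I^{2}}$ ($C{\left(I \right)} = \frac{I}{2 + I I} + \frac{3}{5 - 4 I^{2}} = \frac{I}{2 + I^{2}} + \frac{3}{5 - 4 I^{2}} = \frac{3}{5 - 4 I^{2}} + \frac{I}{2 + I^{2}}$)
$\left(-24 + C{\left(6 \right)}\right)^{2} = \left(-24 + \frac{-6 - 3 \cdot 6^{2} + 6 \left(-5 + 4 \cdot 6^{2}\right)}{\left(-5 + 4 \cdot 6^{2}\right) \left(2 + 6^{2}\right)}\right)^{2} = \left(-24 + \frac{-6 - 108 + 6 \left(-5 + 4 \cdot 36\right)}{\left(-5 + 4 \cdot 36\right) \left(2 + 36\right)}\right)^{2} = \left(-24 + \frac{-6 - 108 + 6 \left(-5 + 144\right)}{\left(-5 + 144\right) 38}\right)^{2} = \left(-24 + \frac{1}{139} \cdot \frac{1}{38} \left(-6 - 108 + 6 \cdot 139\right)\right)^{2} = \left(-24 + \frac{1}{139} \cdot \frac{1}{38} \left(-6 - 108 + 834\right)\right)^{2} = \left(-24 + \frac{1}{139} \cdot \frac{1}{38} \cdot 720\right)^{2} = \left(-24 + \frac{360}{2641}\right)^{2} = \left(- \frac{63024}{2641}\right)^{2} = \frac{3972024576}{6974881}$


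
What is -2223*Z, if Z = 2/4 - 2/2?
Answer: 2223/2 ≈ 1111.5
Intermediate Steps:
Z = -1/2 (Z = 2*(1/4) - 2*1/2 = 1/2 - 1 = -1/2 ≈ -0.50000)
-2223*Z = -2223*(-1/2) = 2223/2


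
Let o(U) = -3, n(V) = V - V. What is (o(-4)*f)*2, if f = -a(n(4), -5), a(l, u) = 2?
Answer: 12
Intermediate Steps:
n(V) = 0
f = -2 (f = -1*2 = -2)
(o(-4)*f)*2 = -3*(-2)*2 = 6*2 = 12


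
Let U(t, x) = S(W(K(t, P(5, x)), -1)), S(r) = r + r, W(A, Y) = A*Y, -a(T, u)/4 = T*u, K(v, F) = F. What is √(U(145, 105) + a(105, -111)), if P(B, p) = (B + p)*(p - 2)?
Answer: 2*√5990 ≈ 154.79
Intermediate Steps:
P(B, p) = (-2 + p)*(B + p) (P(B, p) = (B + p)*(-2 + p) = (-2 + p)*(B + p))
a(T, u) = -4*T*u
S(r) = 2*r
U(t, x) = 20 - 6*x - 2*x² (U(t, x) = 2*((x² - 2*5 - 2*x + 5*x)*(-1)) = 2*((x² - 10 - 2*x + 5*x)*(-1)) = 2*((-10 + x² + 3*x)*(-1)) = 2*(10 - x² - 3*x) = 20 - 6*x - 2*x²)
√(U(145, 105) + a(105, -111)) = √((20 - 6*105 - 2*105²) - 4*105*(-111)) = √((20 - 630 - 2*11025) + 46620) = √((20 - 630 - 22050) + 46620) = √(-22660 + 46620) = √23960 = 2*√5990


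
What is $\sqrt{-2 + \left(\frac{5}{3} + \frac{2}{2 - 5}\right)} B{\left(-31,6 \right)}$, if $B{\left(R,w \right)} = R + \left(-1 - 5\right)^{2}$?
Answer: $5 i \approx 5.0 i$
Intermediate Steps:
$B{\left(R,w \right)} = 36 + R$ ($B{\left(R,w \right)} = R + \left(-6\right)^{2} = R + 36 = 36 + R$)
$\sqrt{-2 + \left(\frac{5}{3} + \frac{2}{2 - 5}\right)} B{\left(-31,6 \right)} = \sqrt{-2 + \left(\frac{5}{3} + \frac{2}{2 - 5}\right)} \left(36 - 31\right) = \sqrt{-2 + \left(5 \cdot \frac{1}{3} + \frac{2}{-3}\right)} 5 = \sqrt{-2 + \left(\frac{5}{3} + 2 \left(- \frac{1}{3}\right)\right)} 5 = \sqrt{-2 + \left(\frac{5}{3} - \frac{2}{3}\right)} 5 = \sqrt{-2 + 1} \cdot 5 = \sqrt{-1} \cdot 5 = i 5 = 5 i$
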